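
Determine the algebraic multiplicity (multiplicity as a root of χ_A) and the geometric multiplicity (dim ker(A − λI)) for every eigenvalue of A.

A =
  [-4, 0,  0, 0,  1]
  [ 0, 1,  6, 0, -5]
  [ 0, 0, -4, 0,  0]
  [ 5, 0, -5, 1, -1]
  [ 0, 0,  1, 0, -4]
λ = -4: alg = 3, geom = 1; λ = 1: alg = 2, geom = 2

Step 1 — factor the characteristic polynomial to read off the algebraic multiplicities:
  χ_A(x) = (x - 1)^2*(x + 4)^3

Step 2 — compute geometric multiplicities via the rank-nullity identity g(λ) = n − rank(A − λI):
  rank(A − (-4)·I) = 4, so dim ker(A − (-4)·I) = n − 4 = 1
  rank(A − (1)·I) = 3, so dim ker(A − (1)·I) = n − 3 = 2

Summary:
  λ = -4: algebraic multiplicity = 3, geometric multiplicity = 1
  λ = 1: algebraic multiplicity = 2, geometric multiplicity = 2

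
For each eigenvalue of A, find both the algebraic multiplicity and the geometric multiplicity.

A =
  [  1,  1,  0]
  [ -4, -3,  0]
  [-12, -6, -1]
λ = -1: alg = 3, geom = 2

Step 1 — factor the characteristic polynomial to read off the algebraic multiplicities:
  χ_A(x) = (x + 1)^3

Step 2 — compute geometric multiplicities via the rank-nullity identity g(λ) = n − rank(A − λI):
  rank(A − (-1)·I) = 1, so dim ker(A − (-1)·I) = n − 1 = 2

Summary:
  λ = -1: algebraic multiplicity = 3, geometric multiplicity = 2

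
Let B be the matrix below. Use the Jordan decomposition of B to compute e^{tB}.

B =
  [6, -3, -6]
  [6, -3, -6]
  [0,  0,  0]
e^{tB} =
  [2*exp(3*t) - 1, 1 - exp(3*t), 2 - 2*exp(3*t)]
  [2*exp(3*t) - 2, 2 - exp(3*t), 2 - 2*exp(3*t)]
  [0, 0, 1]

Strategy: write B = P · J · P⁻¹ where J is a Jordan canonical form, so e^{tB} = P · e^{tJ} · P⁻¹, and e^{tJ} can be computed block-by-block.

B has Jordan form
J =
  [0, 0, 0]
  [0, 0, 0]
  [0, 0, 3]
(up to reordering of blocks).

Per-block formulas:
  For a 1×1 block at λ = 0: exp(t · [0]) = [e^(0t)].
  For a 1×1 block at λ = 3: exp(t · [3]) = [e^(3t)].

After assembling e^{tJ} and conjugating by P, we get:

e^{tB} =
  [2*exp(3*t) - 1, 1 - exp(3*t), 2 - 2*exp(3*t)]
  [2*exp(3*t) - 2, 2 - exp(3*t), 2 - 2*exp(3*t)]
  [0, 0, 1]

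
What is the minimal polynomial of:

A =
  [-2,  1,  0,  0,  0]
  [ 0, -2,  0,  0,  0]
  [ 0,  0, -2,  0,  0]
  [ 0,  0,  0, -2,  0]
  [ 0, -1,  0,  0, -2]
x^2 + 4*x + 4

The characteristic polynomial is χ_A(x) = (x + 2)^5, so the eigenvalues are known. The minimal polynomial is
  m_A(x) = Π_λ (x − λ)^{k_λ}
where k_λ is the size of the *largest* Jordan block for λ (equivalently, the smallest k with (A − λI)^k v = 0 for every generalised eigenvector v of λ).

  λ = -2: largest Jordan block has size 2, contributing (x + 2)^2

So m_A(x) = (x + 2)^2 = x^2 + 4*x + 4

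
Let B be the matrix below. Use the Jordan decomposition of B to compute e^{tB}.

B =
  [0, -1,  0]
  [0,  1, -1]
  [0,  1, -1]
e^{tB} =
  [1, -t^2/2 - t, t^2/2]
  [0, t + 1, -t]
  [0, t, 1 - t]

Strategy: write B = P · J · P⁻¹ where J is a Jordan canonical form, so e^{tB} = P · e^{tJ} · P⁻¹, and e^{tJ} can be computed block-by-block.

B has Jordan form
J =
  [0, 1, 0]
  [0, 0, 1]
  [0, 0, 0]
(up to reordering of blocks).

Per-block formulas:
  For a 3×3 Jordan block J_3(0): exp(t · J_3(0)) = e^(0t)·(I + t·N + (t^2/2)·N^2), where N is the 3×3 nilpotent shift.

After assembling e^{tJ} and conjugating by P, we get:

e^{tB} =
  [1, -t^2/2 - t, t^2/2]
  [0, t + 1, -t]
  [0, t, 1 - t]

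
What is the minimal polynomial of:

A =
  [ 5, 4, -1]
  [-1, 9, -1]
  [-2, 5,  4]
x^3 - 18*x^2 + 108*x - 216

The characteristic polynomial is χ_A(x) = (x - 6)^3, so the eigenvalues are known. The minimal polynomial is
  m_A(x) = Π_λ (x − λ)^{k_λ}
where k_λ is the size of the *largest* Jordan block for λ (equivalently, the smallest k with (A − λI)^k v = 0 for every generalised eigenvector v of λ).

  λ = 6: largest Jordan block has size 3, contributing (x − 6)^3

So m_A(x) = (x - 6)^3 = x^3 - 18*x^2 + 108*x - 216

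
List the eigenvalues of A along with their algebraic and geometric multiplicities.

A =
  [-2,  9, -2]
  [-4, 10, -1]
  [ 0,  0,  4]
λ = 4: alg = 3, geom = 1

Step 1 — factor the characteristic polynomial to read off the algebraic multiplicities:
  χ_A(x) = (x - 4)^3

Step 2 — compute geometric multiplicities via the rank-nullity identity g(λ) = n − rank(A − λI):
  rank(A − (4)·I) = 2, so dim ker(A − (4)·I) = n − 2 = 1

Summary:
  λ = 4: algebraic multiplicity = 3, geometric multiplicity = 1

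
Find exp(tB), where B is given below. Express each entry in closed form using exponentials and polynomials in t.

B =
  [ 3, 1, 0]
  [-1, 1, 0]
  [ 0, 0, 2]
e^{tB} =
  [t*exp(2*t) + exp(2*t), t*exp(2*t), 0]
  [-t*exp(2*t), -t*exp(2*t) + exp(2*t), 0]
  [0, 0, exp(2*t)]

Strategy: write B = P · J · P⁻¹ where J is a Jordan canonical form, so e^{tB} = P · e^{tJ} · P⁻¹, and e^{tJ} can be computed block-by-block.

B has Jordan form
J =
  [2, 1, 0]
  [0, 2, 0]
  [0, 0, 2]
(up to reordering of blocks).

Per-block formulas:
  For a 1×1 block at λ = 2: exp(t · [2]) = [e^(2t)].
  For a 2×2 Jordan block J_2(2): exp(t · J_2(2)) = e^(2t)·(I + t·N), where N is the 2×2 nilpotent shift.

After assembling e^{tJ} and conjugating by P, we get:

e^{tB} =
  [t*exp(2*t) + exp(2*t), t*exp(2*t), 0]
  [-t*exp(2*t), -t*exp(2*t) + exp(2*t), 0]
  [0, 0, exp(2*t)]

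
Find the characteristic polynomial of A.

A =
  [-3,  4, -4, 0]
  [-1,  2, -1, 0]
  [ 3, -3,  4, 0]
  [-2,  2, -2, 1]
x^4 - 4*x^3 + 6*x^2 - 4*x + 1

Expanding det(x·I − A) (e.g. by cofactor expansion or by noting that A is similar to its Jordan form J, which has the same characteristic polynomial as A) gives
  χ_A(x) = x^4 - 4*x^3 + 6*x^2 - 4*x + 1
which factors as (x - 1)^4. The eigenvalues (with algebraic multiplicities) are λ = 1 with multiplicity 4.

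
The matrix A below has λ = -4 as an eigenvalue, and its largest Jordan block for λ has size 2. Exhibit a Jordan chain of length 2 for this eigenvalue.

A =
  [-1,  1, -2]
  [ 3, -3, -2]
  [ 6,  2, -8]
A Jordan chain for λ = -4 of length 2:
v_1 = (3, 3, 6)ᵀ
v_2 = (1, 0, 0)ᵀ

Let N = A − (-4)·I. We want v_2 with N^2 v_2 = 0 but N^1 v_2 ≠ 0; then v_{j-1} := N · v_j for j = 2, …, 2.

Pick v_2 = (1, 0, 0)ᵀ.
Then v_1 = N · v_2 = (3, 3, 6)ᵀ.

Sanity check: (A − (-4)·I) v_1 = (0, 0, 0)ᵀ = 0. ✓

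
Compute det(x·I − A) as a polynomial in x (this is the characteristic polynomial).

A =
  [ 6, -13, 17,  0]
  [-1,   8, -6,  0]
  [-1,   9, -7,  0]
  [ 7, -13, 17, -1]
x^4 - 6*x^3 + x^2 + 24*x + 16

Expanding det(x·I − A) (e.g. by cofactor expansion or by noting that A is similar to its Jordan form J, which has the same characteristic polynomial as A) gives
  χ_A(x) = x^4 - 6*x^3 + x^2 + 24*x + 16
which factors as (x - 4)^2*(x + 1)^2. The eigenvalues (with algebraic multiplicities) are λ = -1 with multiplicity 2, λ = 4 with multiplicity 2.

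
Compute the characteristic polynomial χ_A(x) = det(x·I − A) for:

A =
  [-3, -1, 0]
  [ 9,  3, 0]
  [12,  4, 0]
x^3

Expanding det(x·I − A) (e.g. by cofactor expansion or by noting that A is similar to its Jordan form J, which has the same characteristic polynomial as A) gives
  χ_A(x) = x^3
which factors as x^3. The eigenvalues (with algebraic multiplicities) are λ = 0 with multiplicity 3.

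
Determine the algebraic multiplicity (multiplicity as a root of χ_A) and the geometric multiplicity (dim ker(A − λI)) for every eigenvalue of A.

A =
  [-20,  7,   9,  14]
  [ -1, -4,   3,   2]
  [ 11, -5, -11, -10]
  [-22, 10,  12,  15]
λ = -5: alg = 4, geom = 2

Step 1 — factor the characteristic polynomial to read off the algebraic multiplicities:
  χ_A(x) = (x + 5)^4

Step 2 — compute geometric multiplicities via the rank-nullity identity g(λ) = n − rank(A − λI):
  rank(A − (-5)·I) = 2, so dim ker(A − (-5)·I) = n − 2 = 2

Summary:
  λ = -5: algebraic multiplicity = 4, geometric multiplicity = 2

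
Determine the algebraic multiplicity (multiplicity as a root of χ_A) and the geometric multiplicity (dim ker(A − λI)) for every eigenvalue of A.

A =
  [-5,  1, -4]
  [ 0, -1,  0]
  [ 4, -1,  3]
λ = -1: alg = 3, geom = 2

Step 1 — factor the characteristic polynomial to read off the algebraic multiplicities:
  χ_A(x) = (x + 1)^3

Step 2 — compute geometric multiplicities via the rank-nullity identity g(λ) = n − rank(A − λI):
  rank(A − (-1)·I) = 1, so dim ker(A − (-1)·I) = n − 1 = 2

Summary:
  λ = -1: algebraic multiplicity = 3, geometric multiplicity = 2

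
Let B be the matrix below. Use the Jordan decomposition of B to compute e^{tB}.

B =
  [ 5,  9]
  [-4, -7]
e^{tB} =
  [6*t*exp(-t) + exp(-t), 9*t*exp(-t)]
  [-4*t*exp(-t), -6*t*exp(-t) + exp(-t)]

Strategy: write B = P · J · P⁻¹ where J is a Jordan canonical form, so e^{tB} = P · e^{tJ} · P⁻¹, and e^{tJ} can be computed block-by-block.

B has Jordan form
J =
  [-1,  1]
  [ 0, -1]
(up to reordering of blocks).

Per-block formulas:
  For a 2×2 Jordan block J_2(-1): exp(t · J_2(-1)) = e^(-1t)·(I + t·N), where N is the 2×2 nilpotent shift.

After assembling e^{tJ} and conjugating by P, we get:

e^{tB} =
  [6*t*exp(-t) + exp(-t), 9*t*exp(-t)]
  [-4*t*exp(-t), -6*t*exp(-t) + exp(-t)]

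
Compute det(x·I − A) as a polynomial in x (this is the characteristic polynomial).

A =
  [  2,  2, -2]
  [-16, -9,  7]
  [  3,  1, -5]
x^3 + 12*x^2 + 48*x + 64

Expanding det(x·I − A) (e.g. by cofactor expansion or by noting that A is similar to its Jordan form J, which has the same characteristic polynomial as A) gives
  χ_A(x) = x^3 + 12*x^2 + 48*x + 64
which factors as (x + 4)^3. The eigenvalues (with algebraic multiplicities) are λ = -4 with multiplicity 3.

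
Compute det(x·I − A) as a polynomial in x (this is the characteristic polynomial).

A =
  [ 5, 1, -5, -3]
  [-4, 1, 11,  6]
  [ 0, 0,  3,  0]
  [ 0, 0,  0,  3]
x^4 - 12*x^3 + 54*x^2 - 108*x + 81

Expanding det(x·I − A) (e.g. by cofactor expansion or by noting that A is similar to its Jordan form J, which has the same characteristic polynomial as A) gives
  χ_A(x) = x^4 - 12*x^3 + 54*x^2 - 108*x + 81
which factors as (x - 3)^4. The eigenvalues (with algebraic multiplicities) are λ = 3 with multiplicity 4.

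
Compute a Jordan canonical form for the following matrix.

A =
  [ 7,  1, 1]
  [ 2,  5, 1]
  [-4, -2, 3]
J_3(5)

The characteristic polynomial is
  det(x·I − A) = x^3 - 15*x^2 + 75*x - 125 = (x - 5)^3

Eigenvalues and multiplicities (the geometric multiplicity of λ is n − rank(A − λI), which equals the number of Jordan blocks for λ):
  λ = 5: algebraic multiplicity = 3, geometric multiplicity = 1

Determining the block sizes for each eigenvalue:
  λ = 5: one block (gm = 1), so the single block has size am = 3 → block sizes [3]

Assembling the blocks gives a Jordan form
J =
  [5, 1, 0]
  [0, 5, 1]
  [0, 0, 5]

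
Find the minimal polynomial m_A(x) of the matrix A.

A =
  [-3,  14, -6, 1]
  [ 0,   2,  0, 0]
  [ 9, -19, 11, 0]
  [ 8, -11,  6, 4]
x^4 - 14*x^3 + 69*x^2 - 140*x + 100

The characteristic polynomial is χ_A(x) = (x - 5)^2*(x - 2)^2, so the eigenvalues are known. The minimal polynomial is
  m_A(x) = Π_λ (x − λ)^{k_λ}
where k_λ is the size of the *largest* Jordan block for λ (equivalently, the smallest k with (A − λI)^k v = 0 for every generalised eigenvector v of λ).

  λ = 2: largest Jordan block has size 2, contributing (x − 2)^2
  λ = 5: largest Jordan block has size 2, contributing (x − 5)^2

So m_A(x) = (x - 5)^2*(x - 2)^2 = x^4 - 14*x^3 + 69*x^2 - 140*x + 100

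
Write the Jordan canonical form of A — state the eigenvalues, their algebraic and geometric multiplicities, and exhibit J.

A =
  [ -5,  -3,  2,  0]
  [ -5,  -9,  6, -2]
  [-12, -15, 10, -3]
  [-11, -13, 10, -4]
J_2(-2) ⊕ J_2(-2)

The characteristic polynomial is
  det(x·I − A) = x^4 + 8*x^3 + 24*x^2 + 32*x + 16 = (x + 2)^4

Eigenvalues and multiplicities (the geometric multiplicity of λ is n − rank(A − λI), which equals the number of Jordan blocks for λ):
  λ = -2: algebraic multiplicity = 4, geometric multiplicity = 2

Determining the block sizes for each eigenvalue:
  λ = -2: with am = 4 and gm = 2, the partition is not yet determined (e.g. several partitions of 4 into 2 parts exist). Let N = A − (-2)·I. Computing rank(N^1) = 2, rank(N^2) = 0; the number of blocks of size ≥ j is rank(N^{j−1}) − rank(N^j), giving [2, 2]. So we have 2 block(s) of size 2 → block sizes [2, 2]

Assembling the blocks gives a Jordan form
J =
  [-2,  1,  0,  0]
  [ 0, -2,  0,  0]
  [ 0,  0, -2,  1]
  [ 0,  0,  0, -2]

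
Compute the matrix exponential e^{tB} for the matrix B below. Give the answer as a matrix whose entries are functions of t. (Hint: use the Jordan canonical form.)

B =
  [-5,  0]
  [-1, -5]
e^{tB} =
  [exp(-5*t), 0]
  [-t*exp(-5*t), exp(-5*t)]

Strategy: write B = P · J · P⁻¹ where J is a Jordan canonical form, so e^{tB} = P · e^{tJ} · P⁻¹, and e^{tJ} can be computed block-by-block.

B has Jordan form
J =
  [-5,  1]
  [ 0, -5]
(up to reordering of blocks).

Per-block formulas:
  For a 2×2 Jordan block J_2(-5): exp(t · J_2(-5)) = e^(-5t)·(I + t·N), where N is the 2×2 nilpotent shift.

After assembling e^{tJ} and conjugating by P, we get:

e^{tB} =
  [exp(-5*t), 0]
  [-t*exp(-5*t), exp(-5*t)]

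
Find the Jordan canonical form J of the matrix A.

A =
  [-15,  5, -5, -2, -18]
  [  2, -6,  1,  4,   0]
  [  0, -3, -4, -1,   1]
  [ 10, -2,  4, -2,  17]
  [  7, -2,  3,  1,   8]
J_2(-5) ⊕ J_1(-5) ⊕ J_2(-2)

The characteristic polynomial is
  det(x·I − A) = x^5 + 19*x^4 + 139*x^3 + 485*x^2 + 800*x + 500 = (x + 2)^2*(x + 5)^3

Eigenvalues and multiplicities (the geometric multiplicity of λ is n − rank(A − λI), which equals the number of Jordan blocks for λ):
  λ = -5: algebraic multiplicity = 3, geometric multiplicity = 2
  λ = -2: algebraic multiplicity = 2, geometric multiplicity = 1

Determining the block sizes for each eigenvalue:
  λ = -5: 2 blocks summing to 3 forces exactly one block of size 2 and the rest size 1 → block sizes [2, 1]
  λ = -2: one block (gm = 1), so the single block has size am = 2 → block sizes [2]

Assembling the blocks gives a Jordan form
J =
  [-5,  1,  0,  0,  0]
  [ 0, -5,  0,  0,  0]
  [ 0,  0, -5,  0,  0]
  [ 0,  0,  0, -2,  1]
  [ 0,  0,  0,  0, -2]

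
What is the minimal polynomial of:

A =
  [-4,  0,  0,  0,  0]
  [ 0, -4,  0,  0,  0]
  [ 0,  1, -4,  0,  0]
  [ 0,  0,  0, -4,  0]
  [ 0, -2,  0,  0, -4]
x^2 + 8*x + 16

The characteristic polynomial is χ_A(x) = (x + 4)^5, so the eigenvalues are known. The minimal polynomial is
  m_A(x) = Π_λ (x − λ)^{k_λ}
where k_λ is the size of the *largest* Jordan block for λ (equivalently, the smallest k with (A − λI)^k v = 0 for every generalised eigenvector v of λ).

  λ = -4: largest Jordan block has size 2, contributing (x + 4)^2

So m_A(x) = (x + 4)^2 = x^2 + 8*x + 16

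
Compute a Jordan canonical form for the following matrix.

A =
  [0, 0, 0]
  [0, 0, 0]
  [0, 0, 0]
J_1(0) ⊕ J_1(0) ⊕ J_1(0)

The characteristic polynomial is
  det(x·I − A) = x^3

Eigenvalues and multiplicities (the geometric multiplicity of λ is n − rank(A − λI), which equals the number of Jordan blocks for λ):
  λ = 0: algebraic multiplicity = 3, geometric multiplicity = 3

Determining the block sizes for each eigenvalue:
  λ = 0: gm = am = 3, so every block has size 1 → block sizes [1, 1, 1]

Assembling the blocks gives a Jordan form
J =
  [0, 0, 0]
  [0, 0, 0]
  [0, 0, 0]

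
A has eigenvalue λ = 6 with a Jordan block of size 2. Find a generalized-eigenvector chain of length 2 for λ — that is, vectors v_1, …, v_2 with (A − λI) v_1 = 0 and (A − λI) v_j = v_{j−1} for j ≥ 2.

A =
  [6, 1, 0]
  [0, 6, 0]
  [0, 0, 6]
A Jordan chain for λ = 6 of length 2:
v_1 = (1, 0, 0)ᵀ
v_2 = (0, 1, 0)ᵀ

Let N = A − (6)·I. We want v_2 with N^2 v_2 = 0 but N^1 v_2 ≠ 0; then v_{j-1} := N · v_j for j = 2, …, 2.

Pick v_2 = (0, 1, 0)ᵀ.
Then v_1 = N · v_2 = (1, 0, 0)ᵀ.

Sanity check: (A − (6)·I) v_1 = (0, 0, 0)ᵀ = 0. ✓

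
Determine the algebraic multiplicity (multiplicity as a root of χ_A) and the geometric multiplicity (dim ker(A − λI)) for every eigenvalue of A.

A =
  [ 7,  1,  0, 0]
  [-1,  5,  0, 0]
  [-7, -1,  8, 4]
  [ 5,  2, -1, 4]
λ = 6: alg = 4, geom = 2

Step 1 — factor the characteristic polynomial to read off the algebraic multiplicities:
  χ_A(x) = (x - 6)^4

Step 2 — compute geometric multiplicities via the rank-nullity identity g(λ) = n − rank(A − λI):
  rank(A − (6)·I) = 2, so dim ker(A − (6)·I) = n − 2 = 2

Summary:
  λ = 6: algebraic multiplicity = 4, geometric multiplicity = 2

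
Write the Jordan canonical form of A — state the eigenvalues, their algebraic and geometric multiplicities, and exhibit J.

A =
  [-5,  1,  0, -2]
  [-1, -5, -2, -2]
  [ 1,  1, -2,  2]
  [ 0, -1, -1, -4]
J_2(-4) ⊕ J_2(-4)

The characteristic polynomial is
  det(x·I − A) = x^4 + 16*x^3 + 96*x^2 + 256*x + 256 = (x + 4)^4

Eigenvalues and multiplicities (the geometric multiplicity of λ is n − rank(A − λI), which equals the number of Jordan blocks for λ):
  λ = -4: algebraic multiplicity = 4, geometric multiplicity = 2

Determining the block sizes for each eigenvalue:
  λ = -4: with am = 4 and gm = 2, the partition is not yet determined (e.g. several partitions of 4 into 2 parts exist). Let N = A − (-4)·I. Computing rank(N^1) = 2, rank(N^2) = 0; the number of blocks of size ≥ j is rank(N^{j−1}) − rank(N^j), giving [2, 2]. So we have 2 block(s) of size 2 → block sizes [2, 2]

Assembling the blocks gives a Jordan form
J =
  [-4,  1,  0,  0]
  [ 0, -4,  0,  0]
  [ 0,  0, -4,  1]
  [ 0,  0,  0, -4]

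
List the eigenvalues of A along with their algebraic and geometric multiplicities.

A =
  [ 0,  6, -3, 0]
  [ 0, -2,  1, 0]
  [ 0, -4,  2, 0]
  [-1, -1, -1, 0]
λ = 0: alg = 4, geom = 2

Step 1 — factor the characteristic polynomial to read off the algebraic multiplicities:
  χ_A(x) = x^4

Step 2 — compute geometric multiplicities via the rank-nullity identity g(λ) = n − rank(A − λI):
  rank(A − (0)·I) = 2, so dim ker(A − (0)·I) = n − 2 = 2

Summary:
  λ = 0: algebraic multiplicity = 4, geometric multiplicity = 2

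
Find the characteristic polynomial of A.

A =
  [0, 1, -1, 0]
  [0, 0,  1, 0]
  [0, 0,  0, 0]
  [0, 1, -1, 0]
x^4

Expanding det(x·I − A) (e.g. by cofactor expansion or by noting that A is similar to its Jordan form J, which has the same characteristic polynomial as A) gives
  χ_A(x) = x^4
which factors as x^4. The eigenvalues (with algebraic multiplicities) are λ = 0 with multiplicity 4.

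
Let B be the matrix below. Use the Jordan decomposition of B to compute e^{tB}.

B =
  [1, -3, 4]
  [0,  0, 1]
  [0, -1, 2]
e^{tB} =
  [exp(t), -t^2*exp(t)/2 - 3*t*exp(t), t^2*exp(t)/2 + 4*t*exp(t)]
  [0, -t*exp(t) + exp(t), t*exp(t)]
  [0, -t*exp(t), t*exp(t) + exp(t)]

Strategy: write B = P · J · P⁻¹ where J is a Jordan canonical form, so e^{tB} = P · e^{tJ} · P⁻¹, and e^{tJ} can be computed block-by-block.

B has Jordan form
J =
  [1, 1, 0]
  [0, 1, 1]
  [0, 0, 1]
(up to reordering of blocks).

Per-block formulas:
  For a 3×3 Jordan block J_3(1): exp(t · J_3(1)) = e^(1t)·(I + t·N + (t^2/2)·N^2), where N is the 3×3 nilpotent shift.

After assembling e^{tJ} and conjugating by P, we get:

e^{tB} =
  [exp(t), -t^2*exp(t)/2 - 3*t*exp(t), t^2*exp(t)/2 + 4*t*exp(t)]
  [0, -t*exp(t) + exp(t), t*exp(t)]
  [0, -t*exp(t), t*exp(t) + exp(t)]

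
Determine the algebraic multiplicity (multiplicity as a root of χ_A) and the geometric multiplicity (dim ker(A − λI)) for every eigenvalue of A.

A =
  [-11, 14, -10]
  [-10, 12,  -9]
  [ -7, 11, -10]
λ = -3: alg = 3, geom = 1

Step 1 — factor the characteristic polynomial to read off the algebraic multiplicities:
  χ_A(x) = (x + 3)^3

Step 2 — compute geometric multiplicities via the rank-nullity identity g(λ) = n − rank(A − λI):
  rank(A − (-3)·I) = 2, so dim ker(A − (-3)·I) = n − 2 = 1

Summary:
  λ = -3: algebraic multiplicity = 3, geometric multiplicity = 1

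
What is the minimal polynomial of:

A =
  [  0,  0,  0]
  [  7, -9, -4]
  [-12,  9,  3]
x^3 + 6*x^2 + 9*x

The characteristic polynomial is χ_A(x) = x*(x + 3)^2, so the eigenvalues are known. The minimal polynomial is
  m_A(x) = Π_λ (x − λ)^{k_λ}
where k_λ is the size of the *largest* Jordan block for λ (equivalently, the smallest k with (A − λI)^k v = 0 for every generalised eigenvector v of λ).

  λ = -3: largest Jordan block has size 2, contributing (x + 3)^2
  λ = 0: largest Jordan block has size 1, contributing (x − 0)

So m_A(x) = x*(x + 3)^2 = x^3 + 6*x^2 + 9*x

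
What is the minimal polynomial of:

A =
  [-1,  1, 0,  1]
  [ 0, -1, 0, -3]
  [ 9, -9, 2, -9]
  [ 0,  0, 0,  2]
x^3 - 3*x - 2

The characteristic polynomial is χ_A(x) = (x - 2)^2*(x + 1)^2, so the eigenvalues are known. The minimal polynomial is
  m_A(x) = Π_λ (x − λ)^{k_λ}
where k_λ is the size of the *largest* Jordan block for λ (equivalently, the smallest k with (A − λI)^k v = 0 for every generalised eigenvector v of λ).

  λ = -1: largest Jordan block has size 2, contributing (x + 1)^2
  λ = 2: largest Jordan block has size 1, contributing (x − 2)

So m_A(x) = (x - 2)*(x + 1)^2 = x^3 - 3*x - 2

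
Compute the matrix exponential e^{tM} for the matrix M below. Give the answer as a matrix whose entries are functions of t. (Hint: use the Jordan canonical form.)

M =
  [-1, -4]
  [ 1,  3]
e^{tM} =
  [-2*t*exp(t) + exp(t), -4*t*exp(t)]
  [t*exp(t), 2*t*exp(t) + exp(t)]

Strategy: write M = P · J · P⁻¹ where J is a Jordan canonical form, so e^{tM} = P · e^{tJ} · P⁻¹, and e^{tJ} can be computed block-by-block.

M has Jordan form
J =
  [1, 1]
  [0, 1]
(up to reordering of blocks).

Per-block formulas:
  For a 2×2 Jordan block J_2(1): exp(t · J_2(1)) = e^(1t)·(I + t·N), where N is the 2×2 nilpotent shift.

After assembling e^{tJ} and conjugating by P, we get:

e^{tM} =
  [-2*t*exp(t) + exp(t), -4*t*exp(t)]
  [t*exp(t), 2*t*exp(t) + exp(t)]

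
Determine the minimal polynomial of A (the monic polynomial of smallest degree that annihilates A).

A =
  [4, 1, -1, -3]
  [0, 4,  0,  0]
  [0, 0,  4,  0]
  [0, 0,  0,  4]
x^2 - 8*x + 16

The characteristic polynomial is χ_A(x) = (x - 4)^4, so the eigenvalues are known. The minimal polynomial is
  m_A(x) = Π_λ (x − λ)^{k_λ}
where k_λ is the size of the *largest* Jordan block for λ (equivalently, the smallest k with (A − λI)^k v = 0 for every generalised eigenvector v of λ).

  λ = 4: largest Jordan block has size 2, contributing (x − 4)^2

So m_A(x) = (x - 4)^2 = x^2 - 8*x + 16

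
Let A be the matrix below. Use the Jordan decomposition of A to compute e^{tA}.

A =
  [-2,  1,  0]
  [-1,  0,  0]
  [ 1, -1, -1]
e^{tA} =
  [-t*exp(-t) + exp(-t), t*exp(-t), 0]
  [-t*exp(-t), t*exp(-t) + exp(-t), 0]
  [t*exp(-t), -t*exp(-t), exp(-t)]

Strategy: write A = P · J · P⁻¹ where J is a Jordan canonical form, so e^{tA} = P · e^{tJ} · P⁻¹, and e^{tJ} can be computed block-by-block.

A has Jordan form
J =
  [-1,  1,  0]
  [ 0, -1,  0]
  [ 0,  0, -1]
(up to reordering of blocks).

Per-block formulas:
  For a 1×1 block at λ = -1: exp(t · [-1]) = [e^(-1t)].
  For a 2×2 Jordan block J_2(-1): exp(t · J_2(-1)) = e^(-1t)·(I + t·N), where N is the 2×2 nilpotent shift.

After assembling e^{tJ} and conjugating by P, we get:

e^{tA} =
  [-t*exp(-t) + exp(-t), t*exp(-t), 0]
  [-t*exp(-t), t*exp(-t) + exp(-t), 0]
  [t*exp(-t), -t*exp(-t), exp(-t)]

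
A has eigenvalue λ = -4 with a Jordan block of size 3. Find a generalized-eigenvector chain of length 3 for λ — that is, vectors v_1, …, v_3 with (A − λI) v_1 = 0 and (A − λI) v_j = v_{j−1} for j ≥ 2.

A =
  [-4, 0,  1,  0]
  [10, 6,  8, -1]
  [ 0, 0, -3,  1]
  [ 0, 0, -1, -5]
A Jordan chain for λ = -4 of length 3:
v_1 = (-1, 1, 0, 0)ᵀ
v_2 = (-1, 2, -1, 1)ᵀ
v_3 = (1, 0, -1, 0)ᵀ

Let N = A − (-4)·I. We want v_3 with N^3 v_3 = 0 but N^2 v_3 ≠ 0; then v_{j-1} := N · v_j for j = 3, …, 2.

Pick v_3 = (1, 0, -1, 0)ᵀ.
Then v_2 = N · v_3 = (-1, 2, -1, 1)ᵀ.
Then v_1 = N · v_2 = (-1, 1, 0, 0)ᵀ.

Sanity check: (A − (-4)·I) v_1 = (0, 0, 0, 0)ᵀ = 0. ✓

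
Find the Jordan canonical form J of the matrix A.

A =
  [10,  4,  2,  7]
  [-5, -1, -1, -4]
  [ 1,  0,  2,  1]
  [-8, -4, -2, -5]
J_2(1) ⊕ J_2(2)

The characteristic polynomial is
  det(x·I − A) = x^4 - 6*x^3 + 13*x^2 - 12*x + 4 = (x - 2)^2*(x - 1)^2

Eigenvalues and multiplicities (the geometric multiplicity of λ is n − rank(A − λI), which equals the number of Jordan blocks for λ):
  λ = 1: algebraic multiplicity = 2, geometric multiplicity = 1
  λ = 2: algebraic multiplicity = 2, geometric multiplicity = 1

Determining the block sizes for each eigenvalue:
  λ = 1: one block (gm = 1), so the single block has size am = 2 → block sizes [2]
  λ = 2: one block (gm = 1), so the single block has size am = 2 → block sizes [2]

Assembling the blocks gives a Jordan form
J =
  [1, 1, 0, 0]
  [0, 1, 0, 0]
  [0, 0, 2, 1]
  [0, 0, 0, 2]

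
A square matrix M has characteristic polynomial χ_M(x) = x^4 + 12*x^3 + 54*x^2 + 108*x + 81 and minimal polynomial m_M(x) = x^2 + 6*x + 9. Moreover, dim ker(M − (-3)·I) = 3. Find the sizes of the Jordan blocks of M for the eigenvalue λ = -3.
Block sizes for λ = -3: [2, 1, 1]

Step 1 — from the characteristic polynomial, algebraic multiplicity of λ = -3 is 4. From dim ker(M − (-3)·I) = 3, there are exactly 3 Jordan blocks for λ = -3.
Step 2 — from the minimal polynomial, the factor (x + 3)^2 tells us the largest block for λ = -3 has size 2.
Step 3 — with total size 4, 3 blocks, and largest block 2, the block sizes (in nonincreasing order) are [2, 1, 1].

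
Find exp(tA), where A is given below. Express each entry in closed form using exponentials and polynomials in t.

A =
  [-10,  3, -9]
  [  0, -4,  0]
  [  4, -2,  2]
e^{tA} =
  [-6*t*exp(-4*t) + exp(-4*t), 3*t*exp(-4*t), -9*t*exp(-4*t)]
  [0, exp(-4*t), 0]
  [4*t*exp(-4*t), -2*t*exp(-4*t), 6*t*exp(-4*t) + exp(-4*t)]

Strategy: write A = P · J · P⁻¹ where J is a Jordan canonical form, so e^{tA} = P · e^{tJ} · P⁻¹, and e^{tJ} can be computed block-by-block.

A has Jordan form
J =
  [-4,  1,  0]
  [ 0, -4,  0]
  [ 0,  0, -4]
(up to reordering of blocks).

Per-block formulas:
  For a 1×1 block at λ = -4: exp(t · [-4]) = [e^(-4t)].
  For a 2×2 Jordan block J_2(-4): exp(t · J_2(-4)) = e^(-4t)·(I + t·N), where N is the 2×2 nilpotent shift.

After assembling e^{tJ} and conjugating by P, we get:

e^{tA} =
  [-6*t*exp(-4*t) + exp(-4*t), 3*t*exp(-4*t), -9*t*exp(-4*t)]
  [0, exp(-4*t), 0]
  [4*t*exp(-4*t), -2*t*exp(-4*t), 6*t*exp(-4*t) + exp(-4*t)]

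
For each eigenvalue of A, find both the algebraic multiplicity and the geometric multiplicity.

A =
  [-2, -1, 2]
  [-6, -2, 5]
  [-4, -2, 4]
λ = 0: alg = 3, geom = 1

Step 1 — factor the characteristic polynomial to read off the algebraic multiplicities:
  χ_A(x) = x^3

Step 2 — compute geometric multiplicities via the rank-nullity identity g(λ) = n − rank(A − λI):
  rank(A − (0)·I) = 2, so dim ker(A − (0)·I) = n − 2 = 1

Summary:
  λ = 0: algebraic multiplicity = 3, geometric multiplicity = 1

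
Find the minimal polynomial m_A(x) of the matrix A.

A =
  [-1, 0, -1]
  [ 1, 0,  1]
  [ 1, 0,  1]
x^2

The characteristic polynomial is χ_A(x) = x^3, so the eigenvalues are known. The minimal polynomial is
  m_A(x) = Π_λ (x − λ)^{k_λ}
where k_λ is the size of the *largest* Jordan block for λ (equivalently, the smallest k with (A − λI)^k v = 0 for every generalised eigenvector v of λ).

  λ = 0: largest Jordan block has size 2, contributing (x − 0)^2

So m_A(x) = x^2 = x^2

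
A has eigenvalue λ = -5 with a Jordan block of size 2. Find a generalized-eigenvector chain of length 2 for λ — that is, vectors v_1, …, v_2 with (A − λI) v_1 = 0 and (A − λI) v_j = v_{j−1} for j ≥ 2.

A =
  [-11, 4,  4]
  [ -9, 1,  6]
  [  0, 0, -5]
A Jordan chain for λ = -5 of length 2:
v_1 = (-6, -9, 0)ᵀ
v_2 = (1, 0, 0)ᵀ

Let N = A − (-5)·I. We want v_2 with N^2 v_2 = 0 but N^1 v_2 ≠ 0; then v_{j-1} := N · v_j for j = 2, …, 2.

Pick v_2 = (1, 0, 0)ᵀ.
Then v_1 = N · v_2 = (-6, -9, 0)ᵀ.

Sanity check: (A − (-5)·I) v_1 = (0, 0, 0)ᵀ = 0. ✓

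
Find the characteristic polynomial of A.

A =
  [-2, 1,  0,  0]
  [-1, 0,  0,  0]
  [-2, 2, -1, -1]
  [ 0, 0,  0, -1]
x^4 + 4*x^3 + 6*x^2 + 4*x + 1

Expanding det(x·I − A) (e.g. by cofactor expansion or by noting that A is similar to its Jordan form J, which has the same characteristic polynomial as A) gives
  χ_A(x) = x^4 + 4*x^3 + 6*x^2 + 4*x + 1
which factors as (x + 1)^4. The eigenvalues (with algebraic multiplicities) are λ = -1 with multiplicity 4.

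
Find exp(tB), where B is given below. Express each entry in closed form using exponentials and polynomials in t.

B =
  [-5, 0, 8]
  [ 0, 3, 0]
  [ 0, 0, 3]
e^{tB} =
  [exp(-5*t), 0, exp(3*t) - exp(-5*t)]
  [0, exp(3*t), 0]
  [0, 0, exp(3*t)]

Strategy: write B = P · J · P⁻¹ where J is a Jordan canonical form, so e^{tB} = P · e^{tJ} · P⁻¹, and e^{tJ} can be computed block-by-block.

B has Jordan form
J =
  [-5, 0, 0]
  [ 0, 3, 0]
  [ 0, 0, 3]
(up to reordering of blocks).

Per-block formulas:
  For a 1×1 block at λ = -5: exp(t · [-5]) = [e^(-5t)].
  For a 1×1 block at λ = 3: exp(t · [3]) = [e^(3t)].

After assembling e^{tJ} and conjugating by P, we get:

e^{tB} =
  [exp(-5*t), 0, exp(3*t) - exp(-5*t)]
  [0, exp(3*t), 0]
  [0, 0, exp(3*t)]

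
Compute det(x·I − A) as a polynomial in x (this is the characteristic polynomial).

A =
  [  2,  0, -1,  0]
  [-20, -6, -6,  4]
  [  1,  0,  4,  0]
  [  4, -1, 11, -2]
x^4 + 2*x^3 - 23*x^2 - 24*x + 144

Expanding det(x·I − A) (e.g. by cofactor expansion or by noting that A is similar to its Jordan form J, which has the same characteristic polynomial as A) gives
  χ_A(x) = x^4 + 2*x^3 - 23*x^2 - 24*x + 144
which factors as (x - 3)^2*(x + 4)^2. The eigenvalues (with algebraic multiplicities) are λ = -4 with multiplicity 2, λ = 3 with multiplicity 2.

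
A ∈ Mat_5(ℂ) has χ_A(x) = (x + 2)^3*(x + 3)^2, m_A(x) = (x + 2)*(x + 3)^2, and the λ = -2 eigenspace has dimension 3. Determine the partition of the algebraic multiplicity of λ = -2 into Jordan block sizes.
Block sizes for λ = -2: [1, 1, 1]

Step 1 — from the characteristic polynomial, algebraic multiplicity of λ = -2 is 3. From dim ker(A − (-2)·I) = 3, there are exactly 3 Jordan blocks for λ = -2.
Step 2 — from the minimal polynomial, the factor (x + 2) tells us the largest block for λ = -2 has size 1.
Step 3 — with total size 3, 3 blocks, and largest block 1, the block sizes (in nonincreasing order) are [1, 1, 1].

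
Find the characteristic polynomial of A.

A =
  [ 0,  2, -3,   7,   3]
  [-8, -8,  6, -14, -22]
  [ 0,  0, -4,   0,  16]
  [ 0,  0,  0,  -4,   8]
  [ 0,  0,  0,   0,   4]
x^5 + 12*x^4 + 32*x^3 - 128*x^2 - 768*x - 1024

Expanding det(x·I − A) (e.g. by cofactor expansion or by noting that A is similar to its Jordan form J, which has the same characteristic polynomial as A) gives
  χ_A(x) = x^5 + 12*x^4 + 32*x^3 - 128*x^2 - 768*x - 1024
which factors as (x - 4)*(x + 4)^4. The eigenvalues (with algebraic multiplicities) are λ = -4 with multiplicity 4, λ = 4 with multiplicity 1.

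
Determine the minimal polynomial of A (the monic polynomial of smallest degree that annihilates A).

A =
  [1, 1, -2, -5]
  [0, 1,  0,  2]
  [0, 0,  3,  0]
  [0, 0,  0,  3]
x^3 - 5*x^2 + 7*x - 3

The characteristic polynomial is χ_A(x) = (x - 3)^2*(x - 1)^2, so the eigenvalues are known. The minimal polynomial is
  m_A(x) = Π_λ (x − λ)^{k_λ}
where k_λ is the size of the *largest* Jordan block for λ (equivalently, the smallest k with (A − λI)^k v = 0 for every generalised eigenvector v of λ).

  λ = 1: largest Jordan block has size 2, contributing (x − 1)^2
  λ = 3: largest Jordan block has size 1, contributing (x − 3)

So m_A(x) = (x - 3)*(x - 1)^2 = x^3 - 5*x^2 + 7*x - 3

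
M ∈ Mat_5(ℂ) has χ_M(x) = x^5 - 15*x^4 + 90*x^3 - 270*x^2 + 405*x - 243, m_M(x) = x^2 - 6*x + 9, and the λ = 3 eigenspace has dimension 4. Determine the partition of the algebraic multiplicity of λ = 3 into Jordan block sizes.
Block sizes for λ = 3: [2, 1, 1, 1]

Step 1 — from the characteristic polynomial, algebraic multiplicity of λ = 3 is 5. From dim ker(M − (3)·I) = 4, there are exactly 4 Jordan blocks for λ = 3.
Step 2 — from the minimal polynomial, the factor (x − 3)^2 tells us the largest block for λ = 3 has size 2.
Step 3 — with total size 5, 4 blocks, and largest block 2, the block sizes (in nonincreasing order) are [2, 1, 1, 1].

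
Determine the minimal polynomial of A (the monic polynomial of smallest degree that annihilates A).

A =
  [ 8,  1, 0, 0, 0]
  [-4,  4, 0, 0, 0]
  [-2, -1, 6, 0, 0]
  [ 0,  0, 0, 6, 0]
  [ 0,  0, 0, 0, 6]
x^2 - 12*x + 36

The characteristic polynomial is χ_A(x) = (x - 6)^5, so the eigenvalues are known. The minimal polynomial is
  m_A(x) = Π_λ (x − λ)^{k_λ}
where k_λ is the size of the *largest* Jordan block for λ (equivalently, the smallest k with (A − λI)^k v = 0 for every generalised eigenvector v of λ).

  λ = 6: largest Jordan block has size 2, contributing (x − 6)^2

So m_A(x) = (x - 6)^2 = x^2 - 12*x + 36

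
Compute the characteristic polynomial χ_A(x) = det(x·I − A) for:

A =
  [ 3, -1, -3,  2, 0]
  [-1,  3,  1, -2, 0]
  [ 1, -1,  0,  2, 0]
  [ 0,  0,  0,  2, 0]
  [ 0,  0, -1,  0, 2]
x^5 - 10*x^4 + 40*x^3 - 80*x^2 + 80*x - 32

Expanding det(x·I − A) (e.g. by cofactor expansion or by noting that A is similar to its Jordan form J, which has the same characteristic polynomial as A) gives
  χ_A(x) = x^5 - 10*x^4 + 40*x^3 - 80*x^2 + 80*x - 32
which factors as (x - 2)^5. The eigenvalues (with algebraic multiplicities) are λ = 2 with multiplicity 5.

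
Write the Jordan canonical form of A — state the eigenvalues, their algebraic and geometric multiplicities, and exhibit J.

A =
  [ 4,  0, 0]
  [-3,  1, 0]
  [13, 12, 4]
J_1(1) ⊕ J_2(4)

The characteristic polynomial is
  det(x·I − A) = x^3 - 9*x^2 + 24*x - 16 = (x - 4)^2*(x - 1)

Eigenvalues and multiplicities (the geometric multiplicity of λ is n − rank(A − λI), which equals the number of Jordan blocks for λ):
  λ = 1: algebraic multiplicity = 1, geometric multiplicity = 1
  λ = 4: algebraic multiplicity = 2, geometric multiplicity = 1

Determining the block sizes for each eigenvalue:
  λ = 1: one block (gm = 1), so the single block has size am = 1 → block sizes [1]
  λ = 4: one block (gm = 1), so the single block has size am = 2 → block sizes [2]

Assembling the blocks gives a Jordan form
J =
  [1, 0, 0]
  [0, 4, 1]
  [0, 0, 4]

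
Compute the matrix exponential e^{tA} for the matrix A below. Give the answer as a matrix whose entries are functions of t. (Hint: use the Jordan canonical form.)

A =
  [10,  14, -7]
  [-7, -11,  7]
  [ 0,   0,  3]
e^{tA} =
  [2*exp(3*t) - exp(-4*t), 2*exp(3*t) - 2*exp(-4*t), -exp(3*t) + exp(-4*t)]
  [-exp(3*t) + exp(-4*t), -exp(3*t) + 2*exp(-4*t), exp(3*t) - exp(-4*t)]
  [0, 0, exp(3*t)]

Strategy: write A = P · J · P⁻¹ where J is a Jordan canonical form, so e^{tA} = P · e^{tJ} · P⁻¹, and e^{tJ} can be computed block-by-block.

A has Jordan form
J =
  [-4, 0, 0]
  [ 0, 3, 0]
  [ 0, 0, 3]
(up to reordering of blocks).

Per-block formulas:
  For a 1×1 block at λ = -4: exp(t · [-4]) = [e^(-4t)].
  For a 1×1 block at λ = 3: exp(t · [3]) = [e^(3t)].

After assembling e^{tJ} and conjugating by P, we get:

e^{tA} =
  [2*exp(3*t) - exp(-4*t), 2*exp(3*t) - 2*exp(-4*t), -exp(3*t) + exp(-4*t)]
  [-exp(3*t) + exp(-4*t), -exp(3*t) + 2*exp(-4*t), exp(3*t) - exp(-4*t)]
  [0, 0, exp(3*t)]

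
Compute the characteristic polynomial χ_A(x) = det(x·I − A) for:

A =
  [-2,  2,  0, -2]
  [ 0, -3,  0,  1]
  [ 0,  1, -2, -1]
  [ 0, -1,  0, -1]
x^4 + 8*x^3 + 24*x^2 + 32*x + 16

Expanding det(x·I − A) (e.g. by cofactor expansion or by noting that A is similar to its Jordan form J, which has the same characteristic polynomial as A) gives
  χ_A(x) = x^4 + 8*x^3 + 24*x^2 + 32*x + 16
which factors as (x + 2)^4. The eigenvalues (with algebraic multiplicities) are λ = -2 with multiplicity 4.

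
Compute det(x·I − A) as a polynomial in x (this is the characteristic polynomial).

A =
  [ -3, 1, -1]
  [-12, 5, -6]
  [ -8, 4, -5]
x^3 + 3*x^2 + 3*x + 1

Expanding det(x·I − A) (e.g. by cofactor expansion or by noting that A is similar to its Jordan form J, which has the same characteristic polynomial as A) gives
  χ_A(x) = x^3 + 3*x^2 + 3*x + 1
which factors as (x + 1)^3. The eigenvalues (with algebraic multiplicities) are λ = -1 with multiplicity 3.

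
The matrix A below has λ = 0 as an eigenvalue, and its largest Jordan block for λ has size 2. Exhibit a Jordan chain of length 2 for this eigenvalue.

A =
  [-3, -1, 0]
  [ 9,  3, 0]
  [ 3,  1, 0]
A Jordan chain for λ = 0 of length 2:
v_1 = (-3, 9, 3)ᵀ
v_2 = (1, 0, 0)ᵀ

Let N = A − (0)·I. We want v_2 with N^2 v_2 = 0 but N^1 v_2 ≠ 0; then v_{j-1} := N · v_j for j = 2, …, 2.

Pick v_2 = (1, 0, 0)ᵀ.
Then v_1 = N · v_2 = (-3, 9, 3)ᵀ.

Sanity check: (A − (0)·I) v_1 = (0, 0, 0)ᵀ = 0. ✓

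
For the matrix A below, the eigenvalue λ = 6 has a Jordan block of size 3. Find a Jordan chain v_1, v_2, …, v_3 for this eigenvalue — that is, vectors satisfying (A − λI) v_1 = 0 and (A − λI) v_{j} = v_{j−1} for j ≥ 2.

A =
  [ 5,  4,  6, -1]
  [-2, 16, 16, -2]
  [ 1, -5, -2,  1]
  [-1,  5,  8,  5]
A Jordan chain for λ = 6 of length 3:
v_1 = (1, 2, -1, 1)ᵀ
v_2 = (4, 10, -5, 5)ᵀ
v_3 = (0, 1, 0, 0)ᵀ

Let N = A − (6)·I. We want v_3 with N^3 v_3 = 0 but N^2 v_3 ≠ 0; then v_{j-1} := N · v_j for j = 3, …, 2.

Pick v_3 = (0, 1, 0, 0)ᵀ.
Then v_2 = N · v_3 = (4, 10, -5, 5)ᵀ.
Then v_1 = N · v_2 = (1, 2, -1, 1)ᵀ.

Sanity check: (A − (6)·I) v_1 = (0, 0, 0, 0)ᵀ = 0. ✓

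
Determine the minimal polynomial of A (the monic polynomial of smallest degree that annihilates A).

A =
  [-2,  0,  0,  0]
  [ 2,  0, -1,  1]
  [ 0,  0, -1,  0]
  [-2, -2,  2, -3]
x^2 + 3*x + 2

The characteristic polynomial is χ_A(x) = (x + 1)^2*(x + 2)^2, so the eigenvalues are known. The minimal polynomial is
  m_A(x) = Π_λ (x − λ)^{k_λ}
where k_λ is the size of the *largest* Jordan block for λ (equivalently, the smallest k with (A − λI)^k v = 0 for every generalised eigenvector v of λ).

  λ = -2: largest Jordan block has size 1, contributing (x + 2)
  λ = -1: largest Jordan block has size 1, contributing (x + 1)

So m_A(x) = (x + 1)*(x + 2) = x^2 + 3*x + 2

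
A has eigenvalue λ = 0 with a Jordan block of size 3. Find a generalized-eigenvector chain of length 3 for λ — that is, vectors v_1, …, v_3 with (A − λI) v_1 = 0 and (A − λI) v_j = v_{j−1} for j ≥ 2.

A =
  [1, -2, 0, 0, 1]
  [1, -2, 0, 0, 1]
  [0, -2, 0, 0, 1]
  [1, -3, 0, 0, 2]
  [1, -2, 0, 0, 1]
A Jordan chain for λ = 0 of length 3:
v_1 = (0, 0, -1, 0, 0)ᵀ
v_2 = (1, 1, 0, 1, 1)ᵀ
v_3 = (1, 0, 0, 0, 0)ᵀ

Let N = A − (0)·I. We want v_3 with N^3 v_3 = 0 but N^2 v_3 ≠ 0; then v_{j-1} := N · v_j for j = 3, …, 2.

Pick v_3 = (1, 0, 0, 0, 0)ᵀ.
Then v_2 = N · v_3 = (1, 1, 0, 1, 1)ᵀ.
Then v_1 = N · v_2 = (0, 0, -1, 0, 0)ᵀ.

Sanity check: (A − (0)·I) v_1 = (0, 0, 0, 0, 0)ᵀ = 0. ✓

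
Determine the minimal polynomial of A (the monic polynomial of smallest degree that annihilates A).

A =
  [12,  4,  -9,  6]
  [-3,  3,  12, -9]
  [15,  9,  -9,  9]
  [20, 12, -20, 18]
x^3 - 18*x^2 + 108*x - 216

The characteristic polynomial is χ_A(x) = (x - 6)^4, so the eigenvalues are known. The minimal polynomial is
  m_A(x) = Π_λ (x − λ)^{k_λ}
where k_λ is the size of the *largest* Jordan block for λ (equivalently, the smallest k with (A − λI)^k v = 0 for every generalised eigenvector v of λ).

  λ = 6: largest Jordan block has size 3, contributing (x − 6)^3

So m_A(x) = (x - 6)^3 = x^3 - 18*x^2 + 108*x - 216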